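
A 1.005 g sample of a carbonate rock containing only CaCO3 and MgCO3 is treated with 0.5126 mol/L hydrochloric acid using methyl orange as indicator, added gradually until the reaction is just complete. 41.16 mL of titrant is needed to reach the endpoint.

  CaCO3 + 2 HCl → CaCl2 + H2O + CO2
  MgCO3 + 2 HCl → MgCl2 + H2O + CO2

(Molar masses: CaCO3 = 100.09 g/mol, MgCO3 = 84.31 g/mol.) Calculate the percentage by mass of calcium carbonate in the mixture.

n(HCl) = 0.04116 × 0.5126 = 0.02110 mol
Let x = n(CaCO3), y = n(MgCO3).
Titrant: 2x + 2y = 0.02110;  mass: 100.09x + 84.31y = 1.005
Solving, x = 7.325 × 10^-3 mol, y = 3.224 × 10^-3 mol
mass of CaCO3 = 7.325 × 10^-3 × 100.09 = 0.7332 g
% CaCO3 = 0.7332 / 1.005 × 100 = 72.95 %

72.95 %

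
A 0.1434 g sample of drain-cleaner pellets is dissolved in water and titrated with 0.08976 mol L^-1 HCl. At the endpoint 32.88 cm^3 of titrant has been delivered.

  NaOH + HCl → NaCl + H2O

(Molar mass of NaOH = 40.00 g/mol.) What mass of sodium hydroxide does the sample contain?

0.1181 g

n(HCl) = 0.03288 L × 0.08976 mol/L = 2.951 × 10^-3 mol
n(NaOH) = 2.951 × 10^-3 mol (1:1 ratio)
mass of NaOH = 2.951 × 10^-3 × 40.00 g/mol = 0.1181 g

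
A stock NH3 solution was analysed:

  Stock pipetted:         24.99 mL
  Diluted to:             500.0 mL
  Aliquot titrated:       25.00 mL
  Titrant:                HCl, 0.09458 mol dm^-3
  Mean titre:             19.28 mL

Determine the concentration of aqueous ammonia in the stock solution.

NH3 + HCl → NH4Cl
n(HCl) = 0.01928 × 0.09458 = 1.824 × 10^-3 mol
n(NH3) in the aliquot = 1.824 × 10^-3 mol (1:1 ratio)
[NH3]_dilute = 1.824 × 10^-3 / 0.02500 = 0.07294 mol/L
Dilution factor = 500.0 / 24.99 = 20.01
[NH3]_stock = 0.07294 × 20.01 = 1.459 mol/L

1.459 mol/L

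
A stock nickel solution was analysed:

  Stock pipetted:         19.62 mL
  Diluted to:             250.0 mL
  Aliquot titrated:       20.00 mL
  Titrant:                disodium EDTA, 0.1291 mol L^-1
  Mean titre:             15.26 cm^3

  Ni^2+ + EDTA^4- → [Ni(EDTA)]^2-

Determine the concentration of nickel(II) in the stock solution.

n(EDTA) = 0.01526 × 0.1291 = 1.970 × 10^-3 mol
n(Ni2+) in the aliquot = 1.970 × 10^-3 mol (1:1 ratio)
[Ni2+]_dilute = 1.970 × 10^-3 / 0.02000 = 0.09850 mol/L
Dilution factor = 250.0 / 19.62 = 12.74
[Ni2+]_stock = 0.09850 × 12.74 = 1.255 mol/L

1.255 mol/L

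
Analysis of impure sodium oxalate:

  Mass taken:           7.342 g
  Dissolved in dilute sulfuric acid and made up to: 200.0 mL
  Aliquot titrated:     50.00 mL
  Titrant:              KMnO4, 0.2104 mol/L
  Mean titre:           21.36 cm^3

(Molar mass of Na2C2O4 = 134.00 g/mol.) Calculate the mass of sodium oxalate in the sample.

6.022 g

2 MnO4^- + 5 C2O4^2- + 16 H^+ → 2 Mn^2+ + 10 CO2 + 8 H2O
n(KMnO4) per titration = 0.02136 × 0.2104 = 4.494 × 10^-3 mol
From the 5:2 ratio, n(Na2C2O4) in each aliquot = 5/2 × 4.494 × 10^-3 = 0.01124 mol
n(Na2C2O4) in the whole flask = 0.01124 × 200.0/50.00 = 0.04494 mol
mass of Na2C2O4 = 0.04494 × 134.00 = 6.022 g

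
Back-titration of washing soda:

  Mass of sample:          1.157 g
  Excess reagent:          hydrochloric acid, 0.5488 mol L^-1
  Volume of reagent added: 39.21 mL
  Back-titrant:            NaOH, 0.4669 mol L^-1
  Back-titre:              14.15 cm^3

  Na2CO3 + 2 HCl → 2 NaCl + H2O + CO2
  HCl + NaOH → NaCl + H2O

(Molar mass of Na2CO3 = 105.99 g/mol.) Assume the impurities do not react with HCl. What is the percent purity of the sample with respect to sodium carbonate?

68.30 %

n(HCl) added = 0.03921 × 0.5488 = 0.02152 mol
n(NaOH) used in back-titration = 0.01415 × 0.4669 = 6.607 × 10^-3 mol
n(HCl) left over = 6.607 × 10^-3 mol (1:1 ratio)
n(HCl) consumed by analyte = 0.02152 − 6.607 × 10^-3 = 0.01491 mol
From the 1:2 ratio, n(Na2CO3) = 1/2 × 0.01491 = 7.456 × 10^-3 mol
mass of Na2CO3 = 7.456 × 10^-3 × 105.99 = 0.7903 g
% Na2CO3 = 0.7903 / 1.157 × 100 = 68.30 %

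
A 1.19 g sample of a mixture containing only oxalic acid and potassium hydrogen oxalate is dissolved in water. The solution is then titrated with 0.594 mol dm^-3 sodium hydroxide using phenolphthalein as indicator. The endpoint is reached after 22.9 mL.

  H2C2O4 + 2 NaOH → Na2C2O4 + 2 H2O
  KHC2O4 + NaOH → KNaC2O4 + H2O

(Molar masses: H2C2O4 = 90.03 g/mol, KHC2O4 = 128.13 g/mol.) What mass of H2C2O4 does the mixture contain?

n(NaOH) = 0.0229 × 0.594 = 0.0136 mol
Let x = n(H2C2O4), y = n(KHC2O4).
Titrant: 2x + 1y = 0.0136;  mass: 90.03x + 128.13y = 1.19
Solving, x = 3.33 × 10^-3 mol, y = 6.95 × 10^-3 mol
mass of H2C2O4 = 3.33 × 10^-3 × 90.03 = 0.299 g

0.299 g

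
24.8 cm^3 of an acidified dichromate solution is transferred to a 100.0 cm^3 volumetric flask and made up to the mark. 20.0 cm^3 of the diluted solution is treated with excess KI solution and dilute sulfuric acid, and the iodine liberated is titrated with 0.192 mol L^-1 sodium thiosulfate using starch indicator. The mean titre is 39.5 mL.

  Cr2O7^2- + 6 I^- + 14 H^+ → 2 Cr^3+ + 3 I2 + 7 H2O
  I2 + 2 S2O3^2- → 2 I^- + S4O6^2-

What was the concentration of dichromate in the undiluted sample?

0.255 mol/L

n(S2O3^2-) = 0.0395 × 0.192 = 7.58 × 10^-3 mol
n(I2) = n(S2O3^2-)/2 = 3.79 × 10^-3 mol
From the 1:3 ratio, n(Cr2O7^2-) in the aliquot = 1/3 × 3.79 × 10^-3 = 1.26 × 10^-3 mol
[Cr2O7^2-]_dilute = 1.26 × 10^-3 / 0.0200 = 0.0632 mol/L
[Cr2O7^2-]_original = 0.0632 × 100.0/24.8 = 0.255 mol/L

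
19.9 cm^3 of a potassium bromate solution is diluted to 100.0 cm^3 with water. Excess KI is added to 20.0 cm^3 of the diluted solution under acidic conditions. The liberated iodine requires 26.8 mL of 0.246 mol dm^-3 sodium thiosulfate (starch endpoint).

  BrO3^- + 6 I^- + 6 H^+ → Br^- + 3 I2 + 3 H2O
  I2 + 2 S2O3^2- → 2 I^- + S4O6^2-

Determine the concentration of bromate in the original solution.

n(S2O3^2-) = 0.0268 × 0.246 = 6.59 × 10^-3 mol
n(I2) = n(S2O3^2-)/2 = 3.30 × 10^-3 mol
From the 1:3 ratio, n(BrO3^-) in the aliquot = 1/3 × 3.30 × 10^-3 = 1.10 × 10^-3 mol
[BrO3^-]_dilute = 1.10 × 10^-3 / 0.0200 = 0.0549 mol/L
[BrO3^-]_original = 0.0549 × 100.0/19.9 = 0.276 mol/L

0.276 mol/L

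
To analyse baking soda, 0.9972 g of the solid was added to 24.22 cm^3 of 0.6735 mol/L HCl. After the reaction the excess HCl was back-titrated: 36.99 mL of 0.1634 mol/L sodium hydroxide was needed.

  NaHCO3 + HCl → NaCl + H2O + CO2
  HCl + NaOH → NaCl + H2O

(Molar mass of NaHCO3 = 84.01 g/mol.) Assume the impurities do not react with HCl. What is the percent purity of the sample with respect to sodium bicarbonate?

86.50 %

n(HCl) added = 0.02422 × 0.6735 = 0.01631 mol
n(NaOH) used in back-titration = 0.03699 × 0.1634 = 6.044 × 10^-3 mol
n(HCl) left over = 6.044 × 10^-3 mol (1:1 ratio)
n(HCl) consumed by analyte = 0.01631 − 6.044 × 10^-3 = 0.01027 mol
n(NaHCO3) = 0.01027 mol (1:1 ratio)
mass of NaHCO3 = 0.01027 × 84.01 = 0.8626 g
% NaHCO3 = 0.8626 / 0.9972 × 100 = 86.50 %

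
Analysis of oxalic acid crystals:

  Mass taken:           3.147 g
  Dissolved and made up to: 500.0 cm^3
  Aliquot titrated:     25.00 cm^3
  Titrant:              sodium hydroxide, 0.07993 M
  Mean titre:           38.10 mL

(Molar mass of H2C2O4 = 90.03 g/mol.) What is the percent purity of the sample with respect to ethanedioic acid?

H2C2O4 + 2 NaOH → Na2C2O4 + 2 H2O
n(NaOH) per titration = 0.03810 × 0.07993 = 3.045 × 10^-3 mol
From the 1:2 ratio, n(H2C2O4) in each aliquot = 1/2 × 3.045 × 10^-3 = 1.523 × 10^-3 mol
n(H2C2O4) in the whole flask = 1.523 × 10^-3 × 500.0/25.00 = 0.03045 mol
mass of H2C2O4 = 0.03045 × 90.03 = 2.742 g
% H2C2O4 = 2.742 / 3.147 × 100 = 87.12 %

87.12 %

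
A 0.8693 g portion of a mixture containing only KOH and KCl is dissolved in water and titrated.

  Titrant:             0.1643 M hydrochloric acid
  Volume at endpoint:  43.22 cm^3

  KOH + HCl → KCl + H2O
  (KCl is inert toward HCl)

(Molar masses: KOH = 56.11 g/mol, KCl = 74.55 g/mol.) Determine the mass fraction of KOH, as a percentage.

n(HCl) = 0.04322 × 0.1643 = 7.101 × 10^-3 mol
Let x = n(KOH), y = n(KCl).
Titrant: 1x = 7.101 × 10^-3;  mass: 56.11x + 74.55y = 0.8693
Solving, x = 7.101 × 10^-3 mol, y = 6.316 × 10^-3 mol
mass of KOH = 7.101 × 10^-3 × 56.11 = 0.3984 g
% KOH = 0.3984 / 0.8693 × 100 = 45.83 %

45.83 %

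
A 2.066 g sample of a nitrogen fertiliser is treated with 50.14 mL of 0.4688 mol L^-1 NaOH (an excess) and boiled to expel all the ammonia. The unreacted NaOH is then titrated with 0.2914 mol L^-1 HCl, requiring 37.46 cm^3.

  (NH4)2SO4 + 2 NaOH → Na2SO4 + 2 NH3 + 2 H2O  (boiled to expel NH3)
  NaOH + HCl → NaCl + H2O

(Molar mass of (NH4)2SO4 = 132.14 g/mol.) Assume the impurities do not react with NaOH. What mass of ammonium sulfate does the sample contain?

0.8318 g

n(NaOH) added = 0.05014 × 0.4688 = 0.02351 mol
n(HCl) used in back-titration = 0.03746 × 0.2914 = 0.01092 mol
n(NaOH) left over = 0.01092 mol (1:1 ratio)
n(NaOH) consumed by analyte = 0.02351 − 0.01092 = 0.01259 mol
From the 1:2 ratio, n((NH4)2SO4) = 1/2 × 0.01259 = 6.295 × 10^-3 mol
mass of (NH4)2SO4 = 6.295 × 10^-3 × 132.14 = 0.8318 g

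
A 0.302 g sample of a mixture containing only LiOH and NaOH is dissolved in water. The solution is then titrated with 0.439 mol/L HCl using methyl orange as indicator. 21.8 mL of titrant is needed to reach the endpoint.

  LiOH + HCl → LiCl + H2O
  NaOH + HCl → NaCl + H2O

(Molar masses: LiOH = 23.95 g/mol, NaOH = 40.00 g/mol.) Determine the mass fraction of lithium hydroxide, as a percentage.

39.9 %

n(HCl) = 0.0218 × 0.439 = 9.57 × 10^-3 mol
Let x = n(LiOH), y = n(NaOH).
Titrant: 1x + 1y = 9.57 × 10^-3;  mass: 23.95x + 40.00y = 0.302
Solving, x = 5.03 × 10^-3 mol, y = 4.54 × 10^-3 mol
mass of LiOH = 5.03 × 10^-3 × 23.95 = 0.121 g
% LiOH = 0.121 / 0.302 × 100 = 39.9 %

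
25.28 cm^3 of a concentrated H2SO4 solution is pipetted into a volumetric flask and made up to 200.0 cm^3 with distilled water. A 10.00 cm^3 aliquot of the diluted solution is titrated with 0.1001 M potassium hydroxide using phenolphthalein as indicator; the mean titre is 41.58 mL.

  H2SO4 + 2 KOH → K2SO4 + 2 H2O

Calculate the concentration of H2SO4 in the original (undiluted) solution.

1.646 M

n(KOH) = 0.04158 × 0.1001 = 4.162 × 10^-3 mol
From the 1:2 ratio, n(H2SO4) in the aliquot = 1/2 × 4.162 × 10^-3 = 2.081 × 10^-3 mol
[H2SO4]_dilute = 2.081 × 10^-3 / 0.01000 = 0.2081 mol/L
Dilution factor = 200.0 / 25.28 = 7.911
[H2SO4]_stock = 0.2081 × 7.911 = 1.646 mol/L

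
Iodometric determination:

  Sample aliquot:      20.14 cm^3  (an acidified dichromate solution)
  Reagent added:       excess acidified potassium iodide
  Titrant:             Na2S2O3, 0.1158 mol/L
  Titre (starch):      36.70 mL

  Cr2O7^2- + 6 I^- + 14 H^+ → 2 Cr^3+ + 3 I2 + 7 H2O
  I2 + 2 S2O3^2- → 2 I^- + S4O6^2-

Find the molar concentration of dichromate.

0.03517 mol/L

n(S2O3^2-) = 0.03670 × 0.1158 = 4.250 × 10^-3 mol
n(I2) = n(S2O3^2-)/2 = 2.125 × 10^-3 mol
From the 1:3 ratio, n(Cr2O7^2-) in the aliquot = 1/3 × 2.125 × 10^-3 = 7.083 × 10^-4 mol
[Cr2O7^2-] = 7.083 × 10^-4 / 0.02014 = 0.03517 mol/L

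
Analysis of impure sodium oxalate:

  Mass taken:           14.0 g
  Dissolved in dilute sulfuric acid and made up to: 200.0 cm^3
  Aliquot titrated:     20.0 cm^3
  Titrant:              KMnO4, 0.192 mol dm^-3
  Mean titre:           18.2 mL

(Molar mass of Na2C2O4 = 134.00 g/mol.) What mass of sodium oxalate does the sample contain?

2 MnO4^- + 5 C2O4^2- + 16 H^+ → 2 Mn^2+ + 10 CO2 + 8 H2O
n(KMnO4) per titration = 0.0182 × 0.192 = 3.49 × 10^-3 mol
From the 5:2 ratio, n(Na2C2O4) in each aliquot = 5/2 × 3.49 × 10^-3 = 8.74 × 10^-3 mol
n(Na2C2O4) in the whole flask = 8.74 × 10^-3 × 200.0/20.0 = 0.0874 mol
mass of Na2C2O4 = 0.0874 × 134.00 = 11.7 g

11.7 g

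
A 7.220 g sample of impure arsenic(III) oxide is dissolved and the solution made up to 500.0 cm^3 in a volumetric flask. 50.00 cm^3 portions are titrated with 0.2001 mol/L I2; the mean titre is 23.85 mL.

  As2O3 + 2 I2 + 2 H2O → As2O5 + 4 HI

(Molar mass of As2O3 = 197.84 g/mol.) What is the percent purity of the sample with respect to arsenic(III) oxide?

65.39 %

n(I2) per titration = 0.02385 × 0.2001 = 4.772 × 10^-3 mol
From the 1:2 ratio, n(As2O3) in each aliquot = 1/2 × 4.772 × 10^-3 = 2.386 × 10^-3 mol
n(As2O3) in the whole flask = 2.386 × 10^-3 × 500.0/50.00 = 0.02386 mol
mass of As2O3 = 0.02386 × 197.84 = 4.721 g
% As2O3 = 4.721 / 7.220 × 100 = 65.39 %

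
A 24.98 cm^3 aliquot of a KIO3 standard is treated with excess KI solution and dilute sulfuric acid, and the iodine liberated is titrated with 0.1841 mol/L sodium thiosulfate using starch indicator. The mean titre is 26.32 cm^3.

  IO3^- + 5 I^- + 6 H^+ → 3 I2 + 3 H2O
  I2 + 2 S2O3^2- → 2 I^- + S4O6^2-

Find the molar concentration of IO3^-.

n(S2O3^2-) = 0.02632 × 0.1841 = 4.846 × 10^-3 mol
n(I2) = n(S2O3^2-)/2 = 2.423 × 10^-3 mol
From the 1:3 ratio, n(IO3^-) in the aliquot = 1/3 × 2.423 × 10^-3 = 8.076 × 10^-4 mol
[IO3^-] = 8.076 × 10^-4 / 0.02498 = 0.03233 mol/L

0.03233 mol/L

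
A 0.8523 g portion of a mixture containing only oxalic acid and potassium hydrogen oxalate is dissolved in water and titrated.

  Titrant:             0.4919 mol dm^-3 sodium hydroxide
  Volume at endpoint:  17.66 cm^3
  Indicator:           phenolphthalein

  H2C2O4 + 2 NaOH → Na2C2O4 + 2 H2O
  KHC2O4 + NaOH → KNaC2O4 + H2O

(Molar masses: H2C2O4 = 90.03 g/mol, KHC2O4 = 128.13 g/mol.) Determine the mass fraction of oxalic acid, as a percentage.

n(NaOH) = 0.01766 × 0.4919 = 8.687 × 10^-3 mol
Let x = n(H2C2O4), y = n(KHC2O4).
Titrant: 2x + 1y = 8.687 × 10^-3;  mass: 90.03x + 128.13y = 0.8523
Solving, x = 1.569 × 10^-3 mol, y = 5.550 × 10^-3 mol
mass of H2C2O4 = 1.569 × 10^-3 × 90.03 = 0.1412 g
% H2C2O4 = 0.1412 / 0.8523 × 100 = 16.57 %

16.57 %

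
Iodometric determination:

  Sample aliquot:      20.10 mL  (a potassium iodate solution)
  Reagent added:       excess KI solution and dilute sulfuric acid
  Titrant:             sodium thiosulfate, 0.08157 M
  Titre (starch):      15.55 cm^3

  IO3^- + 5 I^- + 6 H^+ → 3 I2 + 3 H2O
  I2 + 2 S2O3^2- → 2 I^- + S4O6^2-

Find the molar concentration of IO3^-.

n(S2O3^2-) = 0.01555 × 0.08157 = 1.268 × 10^-3 mol
n(I2) = n(S2O3^2-)/2 = 6.342 × 10^-4 mol
From the 1:3 ratio, n(IO3^-) in the aliquot = 1/3 × 6.342 × 10^-4 = 2.114 × 10^-4 mol
[IO3^-] = 2.114 × 10^-4 / 0.02010 = 0.01052 mol/L

0.01052 M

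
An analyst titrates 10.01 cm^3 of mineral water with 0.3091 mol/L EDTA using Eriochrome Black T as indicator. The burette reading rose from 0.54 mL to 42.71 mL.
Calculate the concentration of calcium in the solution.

1.302 mol/L

Ca^2+ + EDTA^4- → [Ca(EDTA)]^2-
n(EDTA) = 0.04217 L × 0.3091 mol/L = 0.01303 mol
n(Ca2+) = 0.01303 mol (1:1 mole ratio)
[Ca2+] = 0.01303 mol / 0.01001 L = 1.302 mol/L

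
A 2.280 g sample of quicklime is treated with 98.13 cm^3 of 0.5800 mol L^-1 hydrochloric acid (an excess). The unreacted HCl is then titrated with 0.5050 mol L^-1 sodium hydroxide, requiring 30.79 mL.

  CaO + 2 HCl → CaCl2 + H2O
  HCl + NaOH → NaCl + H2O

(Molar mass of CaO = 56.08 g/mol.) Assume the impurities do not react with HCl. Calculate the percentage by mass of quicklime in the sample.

n(HCl) added = 0.09813 × 0.5800 = 0.05692 mol
n(NaOH) used in back-titration = 0.03079 × 0.5050 = 0.01555 mol
n(HCl) left over = 0.01555 mol (1:1 ratio)
n(HCl) consumed by analyte = 0.05692 − 0.01555 = 0.04137 mol
From the 1:2 ratio, n(CaO) = 1/2 × 0.04137 = 0.02068 mol
mass of CaO = 0.02068 × 56.08 = 1.160 g
% CaO = 1.160 / 2.280 × 100 = 50.87 %

50.87 %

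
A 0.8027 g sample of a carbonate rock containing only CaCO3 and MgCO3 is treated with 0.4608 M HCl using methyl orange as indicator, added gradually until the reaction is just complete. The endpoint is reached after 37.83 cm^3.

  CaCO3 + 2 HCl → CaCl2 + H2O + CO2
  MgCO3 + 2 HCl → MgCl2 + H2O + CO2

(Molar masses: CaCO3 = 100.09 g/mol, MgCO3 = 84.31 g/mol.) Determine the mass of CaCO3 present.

0.4304 g

n(HCl) = 0.03783 × 0.4608 = 0.01743 mol
Let x = n(CaCO3), y = n(MgCO3).
Titrant: 2x + 2y = 0.01743;  mass: 100.09x + 84.31y = 0.8027
Solving, x = 4.300 × 10^-3 mol, y = 4.416 × 10^-3 mol
mass of CaCO3 = 4.300 × 10^-3 × 100.09 = 0.4304 g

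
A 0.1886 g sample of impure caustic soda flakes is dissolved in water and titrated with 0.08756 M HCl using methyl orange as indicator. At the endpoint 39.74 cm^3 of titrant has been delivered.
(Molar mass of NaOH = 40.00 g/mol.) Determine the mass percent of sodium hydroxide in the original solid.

NaOH + HCl → NaCl + H2O
n(HCl) = 0.03974 L × 0.08756 mol/L = 3.480 × 10^-3 mol
n(NaOH) = 3.480 × 10^-3 mol (1:1 ratio)
mass of NaOH = 3.480 × 10^-3 × 40.00 g/mol = 0.1392 g
% NaOH = 0.1392 / 0.1886 × 100 = 73.80 %

73.80 %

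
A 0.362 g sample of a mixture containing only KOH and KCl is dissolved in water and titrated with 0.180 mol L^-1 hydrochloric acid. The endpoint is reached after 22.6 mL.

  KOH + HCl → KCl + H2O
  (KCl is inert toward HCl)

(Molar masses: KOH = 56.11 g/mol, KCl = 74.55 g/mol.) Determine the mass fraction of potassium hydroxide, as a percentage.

n(HCl) = 0.0226 × 0.180 = 4.07 × 10^-3 mol
Let x = n(KOH), y = n(KCl).
Titrant: 1x = 4.07 × 10^-3;  mass: 56.11x + 74.55y = 0.362
Solving, x = 4.07 × 10^-3 mol, y = 1.79 × 10^-3 mol
mass of KOH = 4.07 × 10^-3 × 56.11 = 0.228 g
% KOH = 0.228 / 0.362 × 100 = 63.1 %

63.1 %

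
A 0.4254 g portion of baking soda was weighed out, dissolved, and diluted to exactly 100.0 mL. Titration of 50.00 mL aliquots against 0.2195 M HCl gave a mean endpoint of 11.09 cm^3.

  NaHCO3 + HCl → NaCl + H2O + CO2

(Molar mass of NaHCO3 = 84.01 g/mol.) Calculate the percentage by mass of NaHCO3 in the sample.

96.15 %

n(HCl) per titration = 0.01109 × 0.2195 = 2.434 × 10^-3 mol
n(NaHCO3) in each aliquot = 2.434 × 10^-3 mol (1:1 ratio)
n(NaHCO3) in the whole flask = 2.434 × 10^-3 × 100.0/50.00 = 4.869 × 10^-3 mol
mass of NaHCO3 = 4.869 × 10^-3 × 84.01 = 0.4090 g
% NaHCO3 = 0.4090 / 0.4254 × 100 = 96.15 %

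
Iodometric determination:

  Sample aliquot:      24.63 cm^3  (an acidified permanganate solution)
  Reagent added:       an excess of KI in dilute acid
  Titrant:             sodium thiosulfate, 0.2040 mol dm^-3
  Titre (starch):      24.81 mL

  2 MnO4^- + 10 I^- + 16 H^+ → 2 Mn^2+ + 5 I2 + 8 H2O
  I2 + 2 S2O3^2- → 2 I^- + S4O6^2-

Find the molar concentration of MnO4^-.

0.04110 mol/L

n(S2O3^2-) = 0.02481 × 0.2040 = 5.061 × 10^-3 mol
n(I2) = n(S2O3^2-)/2 = 2.531 × 10^-3 mol
From the 2:5 ratio, n(MnO4^-) in the aliquot = 2/5 × 2.531 × 10^-3 = 1.012 × 10^-3 mol
[MnO4^-] = 1.012 × 10^-3 / 0.02463 = 0.04110 mol/L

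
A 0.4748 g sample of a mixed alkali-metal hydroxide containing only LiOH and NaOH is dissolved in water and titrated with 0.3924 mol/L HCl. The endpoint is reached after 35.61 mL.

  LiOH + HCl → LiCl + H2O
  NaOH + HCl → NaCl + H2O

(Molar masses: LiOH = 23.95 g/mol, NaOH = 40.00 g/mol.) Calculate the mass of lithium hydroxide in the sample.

n(HCl) = 0.03561 × 0.3924 = 0.01397 mol
Let x = n(LiOH), y = n(NaOH).
Titrant: 1x + 1y = 0.01397;  mass: 23.95x + 40.00y = 0.4748
Solving, x = 5.242 × 10^-3 mol, y = 8.731 × 10^-3 mol
mass of LiOH = 5.242 × 10^-3 × 23.95 = 0.1255 g

0.1255 g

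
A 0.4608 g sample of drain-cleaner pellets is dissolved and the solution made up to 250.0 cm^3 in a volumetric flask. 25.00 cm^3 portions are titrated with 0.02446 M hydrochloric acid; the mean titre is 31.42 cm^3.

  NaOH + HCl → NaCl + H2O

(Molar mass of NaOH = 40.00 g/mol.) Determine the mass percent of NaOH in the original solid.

n(HCl) per titration = 0.03142 × 0.02446 = 7.685 × 10^-4 mol
n(NaOH) in each aliquot = 7.685 × 10^-4 mol (1:1 ratio)
n(NaOH) in the whole flask = 7.685 × 10^-4 × 250.0/25.00 = 7.685 × 10^-3 mol
mass of NaOH = 7.685 × 10^-3 × 40.00 = 0.3074 g
% NaOH = 0.3074 / 0.4608 × 100 = 66.71 %

66.71 %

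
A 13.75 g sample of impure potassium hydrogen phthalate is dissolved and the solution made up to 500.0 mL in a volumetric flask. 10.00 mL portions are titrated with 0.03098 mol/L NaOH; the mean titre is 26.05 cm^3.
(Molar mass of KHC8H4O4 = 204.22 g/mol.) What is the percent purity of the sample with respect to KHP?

59.93 %

KHC8H4O4 + NaOH → KNaC8H4O4 + H2O
n(NaOH) per titration = 0.02605 × 0.03098 = 8.070 × 10^-4 mol
n(KHC8H4O4) in each aliquot = 8.070 × 10^-4 mol (1:1 ratio)
n(KHC8H4O4) in the whole flask = 8.070 × 10^-4 × 500.0/10.00 = 0.04035 mol
mass of KHC8H4O4 = 0.04035 × 204.22 = 8.241 g
% KHC8H4O4 = 8.241 / 13.75 × 100 = 59.93 %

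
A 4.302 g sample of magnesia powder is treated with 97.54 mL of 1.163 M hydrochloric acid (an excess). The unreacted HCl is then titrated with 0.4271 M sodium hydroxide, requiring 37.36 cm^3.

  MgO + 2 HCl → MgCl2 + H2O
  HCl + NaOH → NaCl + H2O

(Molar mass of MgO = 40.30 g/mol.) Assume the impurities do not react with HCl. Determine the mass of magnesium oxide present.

1.964 g

n(HCl) added = 0.09754 × 1.163 = 0.1134 mol
n(NaOH) used in back-titration = 0.03736 × 0.4271 = 0.01596 mol
n(HCl) left over = 0.01596 mol (1:1 ratio)
n(HCl) consumed by analyte = 0.1134 − 0.01596 = 0.09748 mol
From the 1:2 ratio, n(MgO) = 1/2 × 0.09748 = 0.04874 mol
mass of MgO = 0.04874 × 40.30 = 1.964 g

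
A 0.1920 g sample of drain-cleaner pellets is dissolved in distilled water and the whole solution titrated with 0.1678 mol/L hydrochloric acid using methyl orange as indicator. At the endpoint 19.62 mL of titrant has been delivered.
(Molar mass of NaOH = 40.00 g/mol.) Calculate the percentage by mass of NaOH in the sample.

68.59 %

NaOH + HCl → NaCl + H2O
n(HCl) = 0.01962 L × 0.1678 mol/L = 3.292 × 10^-3 mol
n(NaOH) = 3.292 × 10^-3 mol (1:1 ratio)
mass of NaOH = 3.292 × 10^-3 × 40.00 g/mol = 0.1317 g
% NaOH = 0.1317 / 0.1920 × 100 = 68.59 %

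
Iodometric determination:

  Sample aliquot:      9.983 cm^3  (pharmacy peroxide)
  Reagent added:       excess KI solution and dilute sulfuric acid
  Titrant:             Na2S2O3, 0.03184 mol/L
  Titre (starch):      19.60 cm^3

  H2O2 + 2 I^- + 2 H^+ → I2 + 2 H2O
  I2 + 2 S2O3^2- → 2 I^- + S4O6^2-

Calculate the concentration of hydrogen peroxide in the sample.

n(S2O3^2-) = 0.01960 × 0.03184 = 6.241 × 10^-4 mol
n(I2) = n(S2O3^2-)/2 = 3.120 × 10^-4 mol
n(H2O2) in the aliquot = 3.120 × 10^-4 mol (1:1 ratio)
[H2O2] = 3.120 × 10^-4 / 0.009983 = 0.03126 mol/L

0.03126 mol/L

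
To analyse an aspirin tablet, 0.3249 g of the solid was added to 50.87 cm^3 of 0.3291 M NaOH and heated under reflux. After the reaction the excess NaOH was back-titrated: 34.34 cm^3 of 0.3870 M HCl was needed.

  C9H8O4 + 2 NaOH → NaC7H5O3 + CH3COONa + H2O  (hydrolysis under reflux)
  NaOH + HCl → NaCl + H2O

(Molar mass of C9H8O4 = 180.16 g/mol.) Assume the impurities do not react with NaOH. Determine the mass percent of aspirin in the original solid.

n(NaOH) added = 0.05087 × 0.3291 = 0.01674 mol
n(HCl) used in back-titration = 0.03434 × 0.3870 = 0.01329 mol
n(NaOH) left over = 0.01329 mol (1:1 ratio)
n(NaOH) consumed by analyte = 0.01674 − 0.01329 = 3.452 × 10^-3 mol
From the 1:2 ratio, n(C9H8O4) = 1/2 × 3.452 × 10^-3 = 1.726 × 10^-3 mol
mass of C9H8O4 = 1.726 × 10^-3 × 180.16 = 0.3109 g
% C9H8O4 = 0.3109 / 0.3249 × 100 = 95.70 %

95.70 %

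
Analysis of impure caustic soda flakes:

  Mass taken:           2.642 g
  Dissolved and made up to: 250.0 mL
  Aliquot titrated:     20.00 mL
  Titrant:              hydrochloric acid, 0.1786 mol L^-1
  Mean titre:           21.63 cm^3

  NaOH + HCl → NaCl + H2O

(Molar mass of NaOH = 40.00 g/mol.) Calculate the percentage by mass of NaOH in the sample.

n(HCl) per titration = 0.02163 × 0.1786 = 3.863 × 10^-3 mol
n(NaOH) in each aliquot = 3.863 × 10^-3 mol (1:1 ratio)
n(NaOH) in the whole flask = 3.863 × 10^-3 × 250.0/20.00 = 0.04829 mol
mass of NaOH = 0.04829 × 40.00 = 1.932 g
% NaOH = 1.932 / 2.642 × 100 = 73.11 %

73.11 %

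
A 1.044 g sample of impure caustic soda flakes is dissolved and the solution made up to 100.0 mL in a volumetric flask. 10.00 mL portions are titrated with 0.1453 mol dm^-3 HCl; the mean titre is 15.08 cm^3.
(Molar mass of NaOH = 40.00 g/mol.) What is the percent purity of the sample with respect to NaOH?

NaOH + HCl → NaCl + H2O
n(HCl) per titration = 0.01508 × 0.1453 = 2.191 × 10^-3 mol
n(NaOH) in each aliquot = 2.191 × 10^-3 mol (1:1 ratio)
n(NaOH) in the whole flask = 2.191 × 10^-3 × 100.0/10.00 = 0.02191 mol
mass of NaOH = 0.02191 × 40.00 = 0.8764 g
% NaOH = 0.8764 / 1.044 × 100 = 83.95 %

83.95 %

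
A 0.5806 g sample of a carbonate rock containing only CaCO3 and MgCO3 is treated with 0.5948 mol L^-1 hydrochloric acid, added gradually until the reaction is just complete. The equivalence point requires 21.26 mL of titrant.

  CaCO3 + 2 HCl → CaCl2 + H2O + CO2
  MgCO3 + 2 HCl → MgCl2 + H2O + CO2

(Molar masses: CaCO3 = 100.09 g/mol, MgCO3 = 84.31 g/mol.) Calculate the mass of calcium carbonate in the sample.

0.3015 g

n(HCl) = 0.02126 × 0.5948 = 0.01265 mol
Let x = n(CaCO3), y = n(MgCO3).
Titrant: 2x + 2y = 0.01265;  mass: 100.09x + 84.31y = 0.5806
Solving, x = 3.012 × 10^-3 mol, y = 3.311 × 10^-3 mol
mass of CaCO3 = 3.012 × 10^-3 × 100.09 = 0.3015 g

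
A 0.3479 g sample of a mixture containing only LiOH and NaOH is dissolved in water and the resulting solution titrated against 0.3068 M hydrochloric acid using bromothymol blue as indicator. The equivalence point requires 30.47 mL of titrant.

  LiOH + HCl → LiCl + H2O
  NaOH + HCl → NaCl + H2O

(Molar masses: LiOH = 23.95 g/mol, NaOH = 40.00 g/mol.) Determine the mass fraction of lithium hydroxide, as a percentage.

11.16 %

n(HCl) = 0.03047 × 0.3068 = 9.348 × 10^-3 mol
Let x = n(LiOH), y = n(NaOH).
Titrant: 1x + 1y = 9.348 × 10^-3;  mass: 23.95x + 40.00y = 0.3479
Solving, x = 1.622 × 10^-3 mol, y = 7.727 × 10^-3 mol
mass of LiOH = 1.622 × 10^-3 × 23.95 = 0.03884 g
% LiOH = 0.03884 / 0.3479 × 100 = 11.16 %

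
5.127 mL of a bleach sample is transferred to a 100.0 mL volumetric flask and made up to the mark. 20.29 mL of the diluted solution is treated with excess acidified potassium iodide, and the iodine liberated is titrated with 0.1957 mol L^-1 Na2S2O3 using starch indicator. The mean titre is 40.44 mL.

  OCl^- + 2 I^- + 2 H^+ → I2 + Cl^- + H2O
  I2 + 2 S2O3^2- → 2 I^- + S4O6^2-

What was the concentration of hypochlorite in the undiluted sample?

3.804 mol/L

n(S2O3^2-) = 0.04044 × 0.1957 = 7.914 × 10^-3 mol
n(I2) = n(S2O3^2-)/2 = 3.957 × 10^-3 mol
n(OCl^-) in the aliquot = 3.957 × 10^-3 mol (1:1 ratio)
[OCl^-]_dilute = 3.957 × 10^-3 / 0.02029 = 0.1950 mol/L
[OCl^-]_original = 0.1950 × 100.0/5.127 = 3.804 mol/L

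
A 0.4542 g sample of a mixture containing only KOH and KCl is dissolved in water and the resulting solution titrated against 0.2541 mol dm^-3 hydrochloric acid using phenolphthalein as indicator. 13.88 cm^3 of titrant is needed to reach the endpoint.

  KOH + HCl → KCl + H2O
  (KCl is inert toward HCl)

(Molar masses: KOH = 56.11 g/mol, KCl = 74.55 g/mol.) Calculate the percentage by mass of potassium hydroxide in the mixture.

43.57 %

n(HCl) = 0.01388 × 0.2541 = 3.527 × 10^-3 mol
Let x = n(KOH), y = n(KCl).
Titrant: 1x = 3.527 × 10^-3;  mass: 56.11x + 74.55y = 0.4542
Solving, x = 3.527 × 10^-3 mol, y = 3.438 × 10^-3 mol
mass of KOH = 3.527 × 10^-3 × 56.11 = 0.1979 g
% KOH = 0.1979 / 0.4542 × 100 = 43.57 %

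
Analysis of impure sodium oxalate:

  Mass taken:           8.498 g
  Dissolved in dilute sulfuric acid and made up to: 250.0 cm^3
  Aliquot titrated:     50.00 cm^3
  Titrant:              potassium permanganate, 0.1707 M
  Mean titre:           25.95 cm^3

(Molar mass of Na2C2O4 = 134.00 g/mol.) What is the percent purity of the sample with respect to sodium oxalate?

2 MnO4^- + 5 C2O4^2- + 16 H^+ → 2 Mn^2+ + 10 CO2 + 8 H2O
n(KMnO4) per titration = 0.02595 × 0.1707 = 4.430 × 10^-3 mol
From the 5:2 ratio, n(Na2C2O4) in each aliquot = 5/2 × 4.430 × 10^-3 = 0.01107 mol
n(Na2C2O4) in the whole flask = 0.01107 × 250.0/50.00 = 0.05537 mol
mass of Na2C2O4 = 0.05537 × 134.00 = 7.420 g
% Na2C2O4 = 7.420 / 8.498 × 100 = 87.31 %

87.31 %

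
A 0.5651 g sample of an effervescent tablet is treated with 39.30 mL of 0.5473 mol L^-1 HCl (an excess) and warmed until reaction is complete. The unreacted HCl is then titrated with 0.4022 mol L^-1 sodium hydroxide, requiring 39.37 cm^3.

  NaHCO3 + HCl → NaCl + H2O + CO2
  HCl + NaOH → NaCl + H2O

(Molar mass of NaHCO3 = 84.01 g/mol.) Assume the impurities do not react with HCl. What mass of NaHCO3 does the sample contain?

n(HCl) added = 0.03930 × 0.5473 = 0.02151 mol
n(NaOH) used in back-titration = 0.03937 × 0.4022 = 0.01583 mol
n(HCl) left over = 0.01583 mol (1:1 ratio)
n(HCl) consumed by analyte = 0.02151 − 0.01583 = 5.674 × 10^-3 mol
n(NaHCO3) = 5.674 × 10^-3 mol (1:1 ratio)
mass of NaHCO3 = 5.674 × 10^-3 × 84.01 = 0.4767 g

0.4767 g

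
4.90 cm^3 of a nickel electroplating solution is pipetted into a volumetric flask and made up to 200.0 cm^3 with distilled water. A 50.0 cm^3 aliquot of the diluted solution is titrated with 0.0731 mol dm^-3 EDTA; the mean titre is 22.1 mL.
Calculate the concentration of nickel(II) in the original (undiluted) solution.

Ni^2+ + EDTA^4- → [Ni(EDTA)]^2-
n(EDTA) = 0.0221 × 0.0731 = 1.62 × 10^-3 mol
n(Ni2+) in the aliquot = 1.62 × 10^-3 mol (1:1 ratio)
[Ni2+]_dilute = 1.62 × 10^-3 / 0.0500 = 0.0323 mol/L
Dilution factor = 200.0 / 4.90 = 40.82
[Ni2+]_stock = 0.0323 × 40.82 = 1.32 mol/L

1.32 mol/L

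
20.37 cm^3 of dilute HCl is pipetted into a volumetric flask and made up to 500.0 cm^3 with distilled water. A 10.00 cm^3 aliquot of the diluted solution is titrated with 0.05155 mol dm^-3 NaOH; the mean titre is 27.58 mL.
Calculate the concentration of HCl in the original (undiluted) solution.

HCl + NaOH → NaCl + H2O
n(NaOH) = 0.02758 × 0.05155 = 1.422 × 10^-3 mol
n(HCl) in the aliquot = 1.422 × 10^-3 mol (1:1 ratio)
[HCl]_dilute = 1.422 × 10^-3 / 0.01000 = 0.1422 mol/L
Dilution factor = 500.0 / 20.37 = 24.55
[HCl]_stock = 0.1422 × 24.55 = 3.490 mol/L

3.490 mol/L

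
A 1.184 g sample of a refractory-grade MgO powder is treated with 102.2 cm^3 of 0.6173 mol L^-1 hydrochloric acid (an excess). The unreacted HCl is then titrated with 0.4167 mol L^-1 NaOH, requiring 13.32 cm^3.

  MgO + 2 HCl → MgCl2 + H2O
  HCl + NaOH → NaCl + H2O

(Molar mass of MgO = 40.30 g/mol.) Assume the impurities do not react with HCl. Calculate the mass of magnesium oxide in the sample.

n(HCl) added = 0.1022 × 0.6173 = 0.06309 mol
n(NaOH) used in back-titration = 0.01332 × 0.4167 = 5.550 × 10^-3 mol
n(HCl) left over = 5.550 × 10^-3 mol (1:1 ratio)
n(HCl) consumed by analyte = 0.06309 − 5.550 × 10^-3 = 0.05754 mol
From the 1:2 ratio, n(MgO) = 1/2 × 0.05754 = 0.02877 mol
mass of MgO = 0.02877 × 40.30 = 1.159 g

1.159 g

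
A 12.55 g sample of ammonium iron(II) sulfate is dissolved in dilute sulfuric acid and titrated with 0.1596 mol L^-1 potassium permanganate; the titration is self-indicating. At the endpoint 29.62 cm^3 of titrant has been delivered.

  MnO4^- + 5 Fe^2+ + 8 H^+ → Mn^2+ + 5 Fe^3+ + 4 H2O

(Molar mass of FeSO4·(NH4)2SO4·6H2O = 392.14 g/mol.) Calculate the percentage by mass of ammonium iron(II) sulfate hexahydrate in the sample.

n(KMnO4) = 0.02962 L × 0.1596 mol/L = 4.727 × 10^-3 mol
From the 5:1 ratio, n(FeSO4·(NH4)2SO4·6H2O) = 5/1 × 4.727 × 10^-3 = 0.02364 mol
mass of FeSO4·(NH4)2SO4·6H2O = 0.02364 × 392.14 g/mol = 9.269 g
% FeSO4·(NH4)2SO4·6H2O = 9.269 / 12.55 × 100 = 73.86 %

73.86 %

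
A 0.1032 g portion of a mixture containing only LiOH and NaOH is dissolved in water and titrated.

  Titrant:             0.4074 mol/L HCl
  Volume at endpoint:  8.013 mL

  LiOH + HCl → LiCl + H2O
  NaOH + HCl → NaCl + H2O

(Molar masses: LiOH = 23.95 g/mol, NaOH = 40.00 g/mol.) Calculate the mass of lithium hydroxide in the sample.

0.04086 g

n(HCl) = 0.008013 × 0.4074 = 3.264 × 10^-3 mol
Let x = n(LiOH), y = n(NaOH).
Titrant: 1x + 1y = 3.264 × 10^-3;  mass: 23.95x + 40.00y = 0.1032
Solving, x = 1.706 × 10^-3 mol, y = 1.559 × 10^-3 mol
mass of LiOH = 1.706 × 10^-3 × 23.95 = 0.04086 g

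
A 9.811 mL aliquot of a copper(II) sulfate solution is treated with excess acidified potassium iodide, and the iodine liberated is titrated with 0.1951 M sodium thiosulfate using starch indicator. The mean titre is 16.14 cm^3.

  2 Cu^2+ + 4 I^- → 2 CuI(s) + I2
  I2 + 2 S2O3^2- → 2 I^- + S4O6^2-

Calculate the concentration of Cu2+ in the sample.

n(S2O3^2-) = 0.01614 × 0.1951 = 3.149 × 10^-3 mol
n(I2) = n(S2O3^2-)/2 = 1.574 × 10^-3 mol
From the 2:1 ratio, n(Cu2+) in the aliquot = 2/1 × 1.574 × 10^-3 = 3.149 × 10^-3 mol
[Cu2+] = 3.149 × 10^-3 / 0.009811 = 0.3210 mol/L

0.3210 M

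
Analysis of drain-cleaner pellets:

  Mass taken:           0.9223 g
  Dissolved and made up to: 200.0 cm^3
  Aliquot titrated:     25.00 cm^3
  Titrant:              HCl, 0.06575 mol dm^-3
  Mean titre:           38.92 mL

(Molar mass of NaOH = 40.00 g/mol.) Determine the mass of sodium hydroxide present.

NaOH + HCl → NaCl + H2O
n(HCl) per titration = 0.03892 × 0.06575 = 2.559 × 10^-3 mol
n(NaOH) in each aliquot = 2.559 × 10^-3 mol (1:1 ratio)
n(NaOH) in the whole flask = 2.559 × 10^-3 × 200.0/25.00 = 0.02047 mol
mass of NaOH = 0.02047 × 40.00 = 0.8189 g

0.8189 g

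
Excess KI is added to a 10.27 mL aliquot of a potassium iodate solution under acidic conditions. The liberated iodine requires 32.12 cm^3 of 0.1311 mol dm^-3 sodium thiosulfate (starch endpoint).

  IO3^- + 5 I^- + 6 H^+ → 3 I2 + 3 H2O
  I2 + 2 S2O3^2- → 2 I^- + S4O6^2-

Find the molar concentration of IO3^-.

n(S2O3^2-) = 0.03212 × 0.1311 = 4.211 × 10^-3 mol
n(I2) = n(S2O3^2-)/2 = 2.105 × 10^-3 mol
From the 1:3 ratio, n(IO3^-) in the aliquot = 1/3 × 2.105 × 10^-3 = 7.018 × 10^-4 mol
[IO3^-] = 7.018 × 10^-4 / 0.01027 = 0.06834 mol/L

0.06834 mol/L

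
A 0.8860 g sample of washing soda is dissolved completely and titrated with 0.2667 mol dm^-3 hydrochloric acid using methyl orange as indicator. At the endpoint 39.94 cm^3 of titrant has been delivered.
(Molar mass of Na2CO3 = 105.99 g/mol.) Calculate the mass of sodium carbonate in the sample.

0.5645 g

Na2CO3 + 2 HCl → 2 NaCl + H2O + CO2
n(HCl) = 0.03994 L × 0.2667 mol/L = 0.01065 mol
From the 1:2 ratio, n(Na2CO3) = 1/2 × 0.01065 = 5.326 × 10^-3 mol
mass of Na2CO3 = 5.326 × 10^-3 × 105.99 g/mol = 0.5645 g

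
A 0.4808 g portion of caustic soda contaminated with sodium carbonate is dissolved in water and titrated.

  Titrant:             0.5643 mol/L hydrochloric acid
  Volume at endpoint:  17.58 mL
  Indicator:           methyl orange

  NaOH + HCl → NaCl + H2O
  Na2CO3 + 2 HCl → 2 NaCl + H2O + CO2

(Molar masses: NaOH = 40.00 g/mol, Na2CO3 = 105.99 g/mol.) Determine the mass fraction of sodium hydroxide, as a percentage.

n(HCl) = 0.01758 × 0.5643 = 9.920 × 10^-3 mol
Let x = n(NaOH), y = n(Na2CO3).
Titrant: 1x + 2y = 9.920 × 10^-3;  mass: 40.00x + 105.99y = 0.4808
Solving, x = 3.458 × 10^-3 mol, y = 3.231 × 10^-3 mol
mass of NaOH = 3.458 × 10^-3 × 40.00 = 0.1383 g
% NaOH = 0.1383 / 0.4808 × 100 = 28.77 %

28.77 %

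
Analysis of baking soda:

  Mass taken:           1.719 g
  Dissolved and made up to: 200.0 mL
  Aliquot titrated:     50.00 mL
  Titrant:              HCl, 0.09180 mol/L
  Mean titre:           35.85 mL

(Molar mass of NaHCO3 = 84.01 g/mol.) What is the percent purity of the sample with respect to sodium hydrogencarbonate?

64.33 %

NaHCO3 + HCl → NaCl + H2O + CO2
n(HCl) per titration = 0.03585 × 0.09180 = 3.291 × 10^-3 mol
n(NaHCO3) in each aliquot = 3.291 × 10^-3 mol (1:1 ratio)
n(NaHCO3) in the whole flask = 3.291 × 10^-3 × 200.0/50.00 = 0.01316 mol
mass of NaHCO3 = 0.01316 × 84.01 = 1.106 g
% NaHCO3 = 1.106 / 1.719 × 100 = 64.33 %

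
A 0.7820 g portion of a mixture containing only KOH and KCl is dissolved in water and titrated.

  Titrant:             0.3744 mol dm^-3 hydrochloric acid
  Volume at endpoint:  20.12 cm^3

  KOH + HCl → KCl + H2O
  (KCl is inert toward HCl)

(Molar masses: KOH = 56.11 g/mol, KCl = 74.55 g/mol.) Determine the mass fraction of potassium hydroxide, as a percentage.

n(HCl) = 0.02012 × 0.3744 = 7.533 × 10^-3 mol
Let x = n(KOH), y = n(KCl).
Titrant: 1x = 7.533 × 10^-3;  mass: 56.11x + 74.55y = 0.7820
Solving, x = 7.533 × 10^-3 mol, y = 4.820 × 10^-3 mol
mass of KOH = 7.533 × 10^-3 × 56.11 = 0.4227 g
% KOH = 0.4227 / 0.7820 × 100 = 54.05 %

54.05 %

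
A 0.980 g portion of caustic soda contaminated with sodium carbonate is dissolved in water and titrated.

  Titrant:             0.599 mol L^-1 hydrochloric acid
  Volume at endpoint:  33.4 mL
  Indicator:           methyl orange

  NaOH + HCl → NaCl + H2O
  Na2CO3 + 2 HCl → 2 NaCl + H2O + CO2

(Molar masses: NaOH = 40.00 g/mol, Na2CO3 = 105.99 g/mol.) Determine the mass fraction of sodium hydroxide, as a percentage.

25.2 %

n(HCl) = 0.0334 × 0.599 = 0.0200 mol
Let x = n(NaOH), y = n(Na2CO3).
Titrant: 1x + 2y = 0.0200;  mass: 40.00x + 105.99y = 0.980
Solving, x = 6.18 × 10^-3 mol, y = 6.92 × 10^-3 mol
mass of NaOH = 6.18 × 10^-3 × 40.00 = 0.247 g
% NaOH = 0.247 / 0.980 × 100 = 25.2 %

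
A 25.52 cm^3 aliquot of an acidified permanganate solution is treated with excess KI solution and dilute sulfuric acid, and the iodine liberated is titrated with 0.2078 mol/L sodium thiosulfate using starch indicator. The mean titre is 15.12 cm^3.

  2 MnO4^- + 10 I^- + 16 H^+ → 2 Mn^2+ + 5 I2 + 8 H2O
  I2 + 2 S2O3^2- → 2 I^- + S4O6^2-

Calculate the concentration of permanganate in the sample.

0.02462 mol/L

n(S2O3^2-) = 0.01512 × 0.2078 = 3.142 × 10^-3 mol
n(I2) = n(S2O3^2-)/2 = 1.571 × 10^-3 mol
From the 2:5 ratio, n(MnO4^-) in the aliquot = 2/5 × 1.571 × 10^-3 = 6.284 × 10^-4 mol
[MnO4^-] = 6.284 × 10^-4 / 0.02552 = 0.02462 mol/L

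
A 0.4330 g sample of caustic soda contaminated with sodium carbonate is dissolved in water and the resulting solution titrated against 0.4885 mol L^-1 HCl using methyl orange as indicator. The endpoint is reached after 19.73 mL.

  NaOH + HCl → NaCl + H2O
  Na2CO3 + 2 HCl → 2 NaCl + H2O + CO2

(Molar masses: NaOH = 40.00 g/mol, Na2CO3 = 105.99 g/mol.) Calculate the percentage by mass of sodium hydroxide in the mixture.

n(HCl) = 0.01973 × 0.4885 = 9.638 × 10^-3 mol
Let x = n(NaOH), y = n(Na2CO3).
Titrant: 1x + 2y = 9.638 × 10^-3;  mass: 40.00x + 105.99y = 0.4330
Solving, x = 5.985 × 10^-3 mol, y = 1.827 × 10^-3 mol
mass of NaOH = 5.985 × 10^-3 × 40.00 = 0.2394 g
% NaOH = 0.2394 / 0.4330 × 100 = 55.29 %

55.29 %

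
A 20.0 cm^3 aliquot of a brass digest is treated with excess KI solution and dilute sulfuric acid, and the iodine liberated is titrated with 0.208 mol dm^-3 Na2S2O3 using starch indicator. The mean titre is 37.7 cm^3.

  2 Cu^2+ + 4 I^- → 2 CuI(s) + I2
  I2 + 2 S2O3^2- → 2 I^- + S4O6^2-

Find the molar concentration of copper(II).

0.392 mol/L

n(S2O3^2-) = 0.0377 × 0.208 = 7.84 × 10^-3 mol
n(I2) = n(S2O3^2-)/2 = 3.92 × 10^-3 mol
From the 2:1 ratio, n(Cu2+) in the aliquot = 2/1 × 3.92 × 10^-3 = 7.84 × 10^-3 mol
[Cu2+] = 7.84 × 10^-3 / 0.0200 = 0.392 mol/L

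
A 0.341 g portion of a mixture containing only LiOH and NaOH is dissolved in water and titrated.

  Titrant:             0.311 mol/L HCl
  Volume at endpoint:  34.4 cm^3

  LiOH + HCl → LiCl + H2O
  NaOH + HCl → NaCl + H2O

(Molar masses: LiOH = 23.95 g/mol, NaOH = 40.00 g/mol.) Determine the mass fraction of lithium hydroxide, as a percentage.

38.0 %

n(HCl) = 0.0344 × 0.311 = 0.0107 mol
Let x = n(LiOH), y = n(NaOH).
Titrant: 1x + 1y = 0.0107;  mass: 23.95x + 40.00y = 0.341
Solving, x = 5.42 × 10^-3 mol, y = 5.28 × 10^-3 mol
mass of LiOH = 5.42 × 10^-3 × 23.95 = 0.130 g
% LiOH = 0.130 / 0.341 × 100 = 38.0 %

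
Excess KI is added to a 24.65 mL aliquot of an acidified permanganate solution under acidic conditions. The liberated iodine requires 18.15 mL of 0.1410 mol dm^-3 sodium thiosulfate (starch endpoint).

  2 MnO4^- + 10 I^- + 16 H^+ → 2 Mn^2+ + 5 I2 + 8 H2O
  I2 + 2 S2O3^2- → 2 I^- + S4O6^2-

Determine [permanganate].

n(S2O3^2-) = 0.01815 × 0.1410 = 2.559 × 10^-3 mol
n(I2) = n(S2O3^2-)/2 = 1.280 × 10^-3 mol
From the 2:5 ratio, n(MnO4^-) in the aliquot = 2/5 × 1.280 × 10^-3 = 5.118 × 10^-4 mol
[MnO4^-] = 5.118 × 10^-4 / 0.02465 = 0.02076 mol/L

0.02076 mol/L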